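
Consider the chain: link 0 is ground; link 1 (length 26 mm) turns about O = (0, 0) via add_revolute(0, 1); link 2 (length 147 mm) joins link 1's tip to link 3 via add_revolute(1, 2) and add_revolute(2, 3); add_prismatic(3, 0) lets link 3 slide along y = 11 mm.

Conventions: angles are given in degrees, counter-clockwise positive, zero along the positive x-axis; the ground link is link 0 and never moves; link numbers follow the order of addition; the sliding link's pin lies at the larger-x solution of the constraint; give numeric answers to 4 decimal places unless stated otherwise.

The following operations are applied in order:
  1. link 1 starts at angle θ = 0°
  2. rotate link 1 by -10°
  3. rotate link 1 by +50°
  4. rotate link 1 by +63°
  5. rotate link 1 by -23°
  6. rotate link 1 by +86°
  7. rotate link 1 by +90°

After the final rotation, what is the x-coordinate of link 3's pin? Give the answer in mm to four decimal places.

geometry: r = 26 mm, L = 147 mm, e = 11 mm; θ starts at 0°
rotate link 1 by -10°: θ ← 0° -10° = -10°
rotate link 1 by +50°: θ ← -10° +50° = 40°
rotate link 1 by +63°: θ ← 40° +63° = 103°
rotate link 1 by -23°: θ ← 103° -23° = 80°
rotate link 1 by +86°: θ ← 80° +86° = 166°
rotate link 1 by +90°: θ ← 166° +90° = 256°
crank pin P = (r cos θ, r sin θ) = (-6.289969, -25.227689)
h = r sin θ − e = -25.227689 − 11 = -36.227689
x = r cos θ + √(L² − h²) = -6.289969 + 142.465977 = 136.176008

136.1760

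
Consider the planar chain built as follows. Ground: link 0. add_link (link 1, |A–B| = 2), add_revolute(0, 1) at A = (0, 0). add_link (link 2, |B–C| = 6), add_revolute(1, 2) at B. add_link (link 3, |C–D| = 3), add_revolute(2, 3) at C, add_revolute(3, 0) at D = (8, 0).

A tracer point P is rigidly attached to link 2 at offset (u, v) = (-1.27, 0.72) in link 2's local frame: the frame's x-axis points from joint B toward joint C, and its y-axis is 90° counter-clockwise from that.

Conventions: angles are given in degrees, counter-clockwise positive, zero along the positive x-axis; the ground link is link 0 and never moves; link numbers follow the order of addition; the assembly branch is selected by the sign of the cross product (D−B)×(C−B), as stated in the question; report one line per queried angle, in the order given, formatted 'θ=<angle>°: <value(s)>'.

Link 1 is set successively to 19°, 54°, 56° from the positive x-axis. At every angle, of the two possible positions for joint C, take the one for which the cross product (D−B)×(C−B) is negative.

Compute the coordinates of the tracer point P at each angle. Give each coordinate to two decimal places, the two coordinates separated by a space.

A=(0,0), D=(8.00,0)
θ=19°: B = A + 2.00·(cos19°, sin19°) = (1.8910, 0.6511)
θ=19°: |BD| = 6.1436
θ=19°: circle(B,6.00) ∩ circle(D,3.00): a=5.2692, h=2.8698
θ=19°:   candidates: C₊=(7.4347,2.9463) cross=17.631; C₋=(6.8264,-2.7609) cross=-17.631
θ=19°:   branch - wants cross < 0 → take C=(6.8264,-2.7609) (cross=-17.631)
θ=19°: ex = (C−B)/|BC| = (0.8226,-0.5687); ey = (0.5687,0.8226)
θ=19°: P = B + -1.27·ex + 0.72·ey = (1.2558,1.9656)
θ=54°: B = A + 2.00·(cos54°, sin54°) = (1.1756, 1.6180)
θ=54°: |BD| = 7.0136
θ=54°: circle(B,6.00) ∩ circle(D,3.00): a=5.4316, h=2.5490
θ=54°:   candidates: C₊=(7.0487,2.8452) cross=17.878; C₋=(5.8726,-2.1153) cross=-17.878
θ=54°:   branch - wants cross < 0 → take C=(5.8726,-2.1153) (cross=-17.878)
θ=54°: ex = (C−B)/|BC| = (0.7828,-0.6222); ey = (0.6222,0.7828)
θ=54°: P = B + -1.27·ex + 0.72·ey = (0.6294,2.9719)
θ=56°: B = A + 2.00·(cos56°, sin56°) = (1.1184, 1.6581)
θ=56°: |BD| = 7.0785
θ=56°: circle(B,6.00) ∩ circle(D,3.00): a=5.4464, h=2.5172
θ=56°:   candidates: C₊=(7.0029,2.8295) cross=17.818; C₋=(5.8237,-2.0649) cross=-17.818
θ=56°:   branch - wants cross < 0 → take C=(5.8237,-2.0649) (cross=-17.818)
θ=56°: ex = (C−B)/|BC| = (0.7842,-0.6205); ey = (0.6205,0.7842)
θ=56°: P = B + -1.27·ex + 0.72·ey = (0.5692,3.0107)

θ=19°: 1.26 1.97
θ=54°: 0.63 2.97
θ=56°: 0.57 3.01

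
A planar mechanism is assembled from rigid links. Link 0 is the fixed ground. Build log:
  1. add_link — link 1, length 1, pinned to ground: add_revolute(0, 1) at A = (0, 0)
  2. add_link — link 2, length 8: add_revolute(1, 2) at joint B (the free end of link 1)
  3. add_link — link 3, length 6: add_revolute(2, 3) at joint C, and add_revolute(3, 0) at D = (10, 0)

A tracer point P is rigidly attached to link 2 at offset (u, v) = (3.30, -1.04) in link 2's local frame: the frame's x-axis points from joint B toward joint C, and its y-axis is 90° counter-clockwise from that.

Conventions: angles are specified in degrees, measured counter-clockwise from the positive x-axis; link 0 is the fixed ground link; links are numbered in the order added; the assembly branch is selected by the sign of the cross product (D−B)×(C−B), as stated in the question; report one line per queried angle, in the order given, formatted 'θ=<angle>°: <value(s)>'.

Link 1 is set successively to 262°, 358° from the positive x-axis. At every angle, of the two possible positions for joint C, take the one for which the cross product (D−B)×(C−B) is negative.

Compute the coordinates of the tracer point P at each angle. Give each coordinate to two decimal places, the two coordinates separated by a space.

A=(0,0), D=(10.00,0)
θ=262°: B = A + 1.00·(cos262°, sin262°) = (-0.1392, -0.9903)
θ=262°: |BD| = 10.1874
θ=262°: circle(B,8.00) ∩ circle(D,6.00): a=6.4680, h=4.7080
θ=262°:   candidates: C₊=(5.8405,4.3242) cross=47.963; C₋=(6.7558,-5.0473) cross=-47.963
θ=262°:   branch - wants cross < 0 → take C=(6.7558,-5.0473) (cross=-47.963)
θ=262°: ex = (C−B)/|BC| = (0.8619,-0.5071); ey = (0.5071,0.8619)
θ=262°: P = B + 3.30·ex + -1.04·ey = (2.1776,-3.5601)
θ=358°: B = A + 1.00·(cos358°, sin358°) = (0.9994, -0.0349)
θ=358°: |BD| = 9.0007
θ=358°: circle(B,8.00) ∩ circle(D,6.00): a=6.0558, h=5.2276
θ=358°:   candidates: C₊=(7.0349,5.2161) cross=47.052; C₋=(7.0754,-5.2390) cross=-47.052
θ=358°:   branch - wants cross < 0 → take C=(7.0754,-5.2390) (cross=-47.052)
θ=358°: ex = (C−B)/|BC| = (0.7595,-0.6505); ey = (0.6505,0.7595)
θ=358°: P = B + 3.30·ex + -1.04·ey = (2.8292,-2.9715)

θ=262°: 2.18 -3.56
θ=358°: 2.83 -2.97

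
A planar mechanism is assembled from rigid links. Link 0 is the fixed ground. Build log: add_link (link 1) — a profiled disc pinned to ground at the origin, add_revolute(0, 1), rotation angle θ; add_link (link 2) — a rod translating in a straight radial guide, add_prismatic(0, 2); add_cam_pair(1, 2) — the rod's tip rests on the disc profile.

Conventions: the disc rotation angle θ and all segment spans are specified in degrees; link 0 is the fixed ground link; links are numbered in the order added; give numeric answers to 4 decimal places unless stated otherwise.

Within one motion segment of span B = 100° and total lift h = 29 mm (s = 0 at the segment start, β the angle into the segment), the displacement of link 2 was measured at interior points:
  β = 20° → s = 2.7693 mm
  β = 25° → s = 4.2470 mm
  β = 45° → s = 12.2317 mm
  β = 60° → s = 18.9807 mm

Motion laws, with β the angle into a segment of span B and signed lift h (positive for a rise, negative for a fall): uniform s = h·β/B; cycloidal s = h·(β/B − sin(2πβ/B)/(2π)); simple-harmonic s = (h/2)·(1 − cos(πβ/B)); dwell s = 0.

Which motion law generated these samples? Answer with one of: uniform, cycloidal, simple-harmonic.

candidates at β/B = r: uniform s = h·r (linear in β); cycloidal s = h·(r − sin(2πr)/(2π)); simple-harmonic s = (h/2)(1 − cos(πr))
β=20°: printed 2.7693 | uniform 5.8000, cycloidal 1.4104, simple-harmonic 2.7693
β=25°: printed 4.2470 | uniform 7.2500, cycloidal 2.6345, simple-harmonic 4.2470
β=45°: printed 12.2317 | uniform 13.0500, cycloidal 11.6237, simple-harmonic 12.2317
β=60°: printed 18.9807 | uniform 17.4000, cycloidal 20.1129, simple-harmonic 18.9807
only one law matches every sample → simple-harmonic

simple-harmonic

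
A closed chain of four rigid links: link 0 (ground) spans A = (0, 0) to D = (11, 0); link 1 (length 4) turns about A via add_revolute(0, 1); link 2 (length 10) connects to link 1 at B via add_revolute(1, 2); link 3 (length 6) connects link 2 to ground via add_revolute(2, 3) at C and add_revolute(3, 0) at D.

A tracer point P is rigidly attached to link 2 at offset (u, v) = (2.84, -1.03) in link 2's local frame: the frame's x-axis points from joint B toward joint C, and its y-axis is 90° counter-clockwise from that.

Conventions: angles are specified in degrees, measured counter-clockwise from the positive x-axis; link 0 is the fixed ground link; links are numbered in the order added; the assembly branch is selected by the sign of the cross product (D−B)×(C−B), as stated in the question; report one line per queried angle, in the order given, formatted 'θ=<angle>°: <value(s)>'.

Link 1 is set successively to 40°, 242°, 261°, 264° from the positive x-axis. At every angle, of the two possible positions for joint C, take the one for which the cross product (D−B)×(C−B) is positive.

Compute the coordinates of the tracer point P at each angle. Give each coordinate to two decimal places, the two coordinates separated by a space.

A=(0,0), D=(11.00,0)
θ=40°: B = A + 4.00·(cos40°, sin40°) = (3.0642, 2.5712)
θ=40°: |BD| = 8.3419
θ=40°: circle(B,10.00) ∩ circle(D,6.00): a=8.0070, h=5.9906
θ=40°:   candidates: C₊=(12.5278,5.8022) cross=49.974; C₋=(8.8349,-5.5958) cross=-49.974
θ=40°:   branch + wants cross > 0 → take C=(12.5278,5.8022) (cross=49.974)
θ=40°: ex = (C−B)/|BC| = (0.9464,0.3231); ey = (-0.3231,0.9464)
θ=40°: P = B + 2.84·ex + -1.03·ey = (6.0846,2.5140)
θ=242°: B = A + 4.00·(cos242°, sin242°) = (-1.8779, -3.5318)
θ=242°: |BD| = 13.3534
θ=242°: circle(B,10.00) ∩ circle(D,6.00): a=9.0731, h=4.2046
θ=242°:   candidates: C₊=(5.7600,2.9228) cross=56.146; C₋=(7.9842,-5.1870) cross=-56.146
θ=242°:   branch + wants cross > 0 → take C=(5.7600,2.9228) (cross=56.146)
θ=242°: ex = (C−B)/|BC| = (0.7638,0.6455); ey = (-0.6455,0.7638)
θ=242°: P = B + 2.84·ex + -1.03·ey = (0.9561,-2.4854)
θ=261°: B = A + 4.00·(cos261°, sin261°) = (-0.6257, -3.9508)
θ=261°: |BD| = 12.2787
θ=261°: circle(B,10.00) ∩ circle(D,6.00): a=8.7455, h=4.8494
θ=261°:   candidates: C₊=(6.0944,3.4547) cross=59.544; C₋=(9.2150,-5.7283) cross=-59.544
θ=261°:   branch + wants cross > 0 → take C=(6.0944,3.4547) (cross=59.544)
θ=261°: ex = (C−B)/|BC| = (0.6720,0.7405); ey = (-0.7405,0.6720)
θ=261°: P = B + 2.84·ex + -1.03·ey = (2.0455,-2.5398)
θ=264°: B = A + 4.00·(cos264°, sin264°) = (-0.4181, -3.9781)
θ=264°: |BD| = 12.0913
θ=264°: circle(B,10.00) ∩ circle(D,6.00): a=8.6922, h=4.9443
θ=264°:   candidates: C₊=(6.1634,3.5507) cross=59.783; C₋=(9.4168,-5.7874) cross=-59.783
θ=264°:   branch + wants cross > 0 → take C=(6.1634,3.5507) (cross=59.783)
θ=264°: ex = (C−B)/|BC| = (0.6582,0.7529); ey = (-0.7529,0.6582)
θ=264°: P = B + 2.84·ex + -1.03·ey = (2.2265,-2.5178)

θ=40°: 6.08 2.51
θ=242°: 0.96 -2.49
θ=261°: 2.05 -2.54
θ=264°: 2.23 -2.52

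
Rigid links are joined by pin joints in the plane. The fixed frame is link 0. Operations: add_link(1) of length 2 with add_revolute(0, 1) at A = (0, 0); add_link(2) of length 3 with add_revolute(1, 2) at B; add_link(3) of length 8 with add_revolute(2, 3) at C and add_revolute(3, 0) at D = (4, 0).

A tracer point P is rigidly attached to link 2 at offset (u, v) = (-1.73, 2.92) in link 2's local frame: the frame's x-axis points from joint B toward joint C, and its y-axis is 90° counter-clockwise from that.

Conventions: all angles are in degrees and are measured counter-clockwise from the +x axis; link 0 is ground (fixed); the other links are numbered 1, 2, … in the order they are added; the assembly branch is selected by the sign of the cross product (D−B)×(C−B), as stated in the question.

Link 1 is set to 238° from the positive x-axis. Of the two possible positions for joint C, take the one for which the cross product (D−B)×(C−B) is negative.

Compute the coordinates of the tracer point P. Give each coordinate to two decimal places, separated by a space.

A=(0,0), D=(4.00,0)
B = A + 2.00·(cos238°, sin238°) = (-1.0598, -1.6961)
|BD| = 5.3365
circle(B,3.00) ∩ circle(D,8.00): a=-2.4849, h=1.6809
  candidates: C₊=(-3.9501,-0.8921) cross=8.970; C₋=(-2.8816,-4.0796) cross=-8.970
  branch - wants cross < 0 → take C=(-2.8816,-4.0796) (cross=-8.970)
ex = (C−B)/|BC| = (-0.6073,-0.7945); ey = (0.7945,-0.6073)
P = B + -1.73·ex + 2.92·ey = (2.3107,-2.0948)

2.31 -2.09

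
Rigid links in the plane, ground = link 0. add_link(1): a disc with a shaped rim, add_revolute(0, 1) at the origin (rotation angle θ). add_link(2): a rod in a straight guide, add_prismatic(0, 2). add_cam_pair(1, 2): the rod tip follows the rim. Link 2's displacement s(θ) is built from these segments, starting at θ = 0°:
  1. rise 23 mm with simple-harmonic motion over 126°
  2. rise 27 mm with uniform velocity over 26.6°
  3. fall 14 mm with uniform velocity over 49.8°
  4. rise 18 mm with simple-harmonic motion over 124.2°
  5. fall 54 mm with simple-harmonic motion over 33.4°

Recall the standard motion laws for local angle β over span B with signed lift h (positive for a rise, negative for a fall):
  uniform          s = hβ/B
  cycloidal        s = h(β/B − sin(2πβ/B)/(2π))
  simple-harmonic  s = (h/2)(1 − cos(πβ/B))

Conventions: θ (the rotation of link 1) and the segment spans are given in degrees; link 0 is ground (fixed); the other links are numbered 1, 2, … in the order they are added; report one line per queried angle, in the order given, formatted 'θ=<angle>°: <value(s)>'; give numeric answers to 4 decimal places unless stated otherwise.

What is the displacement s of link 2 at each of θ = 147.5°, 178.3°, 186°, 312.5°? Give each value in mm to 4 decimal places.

segment 1 (0° to 126°, simple-harmonic, h = 23) is passed completely: s = 0.0000 + (23) = 23.0000
θ = 147.5° falls in segment 2 (126° to 152.6°, uniform, h = 27): β = 147.5 − 126 = 21.5°, B = 26.6°; Δs = 27·21.5/26.6 = 21.8233; s = 23.0000 + 21.8233 = 44.8233
segment 2 (126° to 152.6°, uniform, h = 27) is passed completely: s = 23.0000 + (27) = 50.0000
θ = 178.3° falls in segment 3 (152.6° to 202.4°, uniform, h = -14): β = 178.3 − 152.6 = 25.7°, B = 49.8°; Δs = -14·25.7/49.8 = -7.2249; s = 50.0000 − 7.2249 = 42.7751
θ = 186° falls in segment 3 (152.6° to 202.4°, uniform, h = -14): β = 186 − 152.6 = 33.4°, B = 49.8°; Δs = -14·33.4/49.8 = -9.3896; s = 50.0000 − 9.3896 = 40.6104
segment 3 (152.6° to 202.4°, uniform, h = -14) is passed completely: s = 50.0000 + (-14) = 36.0000
θ = 312.5° falls in segment 4 (202.4° to 326.6°, simple-harmonic, h = 18): β = 312.5 − 202.4 = 110.1°, B = 124.2°; Δs = 18/2·(1 − cos(π·0.8865)) = 17.4336; s = 36.0000 + 17.4336 = 53.4336

θ=147.5°: 44.8233
θ=178.3°: 42.7751
θ=186°: 40.6104
θ=312.5°: 53.4336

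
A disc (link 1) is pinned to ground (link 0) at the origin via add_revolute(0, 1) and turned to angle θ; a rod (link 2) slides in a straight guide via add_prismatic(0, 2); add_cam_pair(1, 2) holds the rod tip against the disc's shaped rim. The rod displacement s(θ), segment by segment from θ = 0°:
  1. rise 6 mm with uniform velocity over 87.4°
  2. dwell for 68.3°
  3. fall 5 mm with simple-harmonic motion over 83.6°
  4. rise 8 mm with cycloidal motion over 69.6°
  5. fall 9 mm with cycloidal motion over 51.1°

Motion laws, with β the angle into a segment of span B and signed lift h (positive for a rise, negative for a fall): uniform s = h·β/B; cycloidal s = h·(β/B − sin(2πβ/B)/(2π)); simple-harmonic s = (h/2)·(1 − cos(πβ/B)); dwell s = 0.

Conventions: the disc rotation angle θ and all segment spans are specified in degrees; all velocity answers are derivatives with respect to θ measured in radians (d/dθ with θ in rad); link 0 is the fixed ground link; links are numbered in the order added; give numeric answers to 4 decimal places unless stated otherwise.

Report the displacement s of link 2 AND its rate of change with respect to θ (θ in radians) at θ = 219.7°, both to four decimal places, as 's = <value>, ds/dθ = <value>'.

segment 1 (0° to 87.4°, uniform, h = 6) is passed completely: s = 0.0000 + (6) = 6.0000
segment 2 (87.4° to 155.7°, dwell): s unchanged at 6.0000
θ = 219.7° falls in segment 3 (155.7° to 239.3°, simple-harmonic, h = -5): β = 219.7 − 155.7 = 64°, B = 83.6°; Δs = -5/2·(1 − cos(π·0.7656)) = -4.3520; s = 6.0000 − 4.3520 = 1.6480
velocity in seg [155.7°–239.3°] (simple-harmonic), θ in radians: β = 64° = 1.1170 rad, B = 83.6° = 1.4591 rad; ds/dθ = (πh/(2B)) sin(πβ/B) = (π·(-5)/(2·1.4591)) sin(π·0.7656) = -3.615787 mm/rad

s = 1.6480, ds/dθ = -3.6158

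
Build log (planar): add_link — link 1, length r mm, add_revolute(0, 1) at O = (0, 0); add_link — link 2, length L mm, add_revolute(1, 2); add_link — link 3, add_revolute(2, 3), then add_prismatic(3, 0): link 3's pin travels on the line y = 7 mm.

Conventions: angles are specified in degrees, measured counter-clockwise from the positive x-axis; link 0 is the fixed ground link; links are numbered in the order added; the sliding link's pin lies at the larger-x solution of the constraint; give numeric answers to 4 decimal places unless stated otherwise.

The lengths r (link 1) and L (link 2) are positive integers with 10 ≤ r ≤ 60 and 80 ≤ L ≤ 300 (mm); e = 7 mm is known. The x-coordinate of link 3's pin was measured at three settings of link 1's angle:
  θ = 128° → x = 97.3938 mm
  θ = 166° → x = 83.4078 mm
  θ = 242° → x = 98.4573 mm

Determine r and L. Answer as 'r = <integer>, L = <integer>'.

constraint per measurement: (x − r cos θ)² + (r sin θ − e)² = L²
subtracting the θ₁ and θ₂ equations cancels the r² and L² terms:
r = (x₁² − x₂²) / (2[(x₁cos θ₁ + e sin θ₁) − (x₂cos θ₂ + e sin θ₂)]) = 50.9997 → r = 51
L² = (x₁ − r cos θ₁)² + (r sin θ₁ − e)² = 17688.9969 → L = 133.0000 → L = 133
check at θ₃=242°: x = 98.4573 (printed 98.4573) ✓

r = 51, L = 133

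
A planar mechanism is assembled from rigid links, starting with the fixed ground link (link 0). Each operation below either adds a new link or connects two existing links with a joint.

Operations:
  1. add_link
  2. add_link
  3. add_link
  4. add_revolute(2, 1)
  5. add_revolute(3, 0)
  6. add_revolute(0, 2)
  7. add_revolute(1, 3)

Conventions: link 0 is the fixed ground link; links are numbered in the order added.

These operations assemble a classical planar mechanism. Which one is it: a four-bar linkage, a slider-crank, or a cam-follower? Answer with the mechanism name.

links: 4 (incl. ground); joints: 4 revolute, 0 prismatic, 0 higher (cam) pair, forming one closed loop
4 links in a single 4R loop → four-bar linkage

four-bar linkage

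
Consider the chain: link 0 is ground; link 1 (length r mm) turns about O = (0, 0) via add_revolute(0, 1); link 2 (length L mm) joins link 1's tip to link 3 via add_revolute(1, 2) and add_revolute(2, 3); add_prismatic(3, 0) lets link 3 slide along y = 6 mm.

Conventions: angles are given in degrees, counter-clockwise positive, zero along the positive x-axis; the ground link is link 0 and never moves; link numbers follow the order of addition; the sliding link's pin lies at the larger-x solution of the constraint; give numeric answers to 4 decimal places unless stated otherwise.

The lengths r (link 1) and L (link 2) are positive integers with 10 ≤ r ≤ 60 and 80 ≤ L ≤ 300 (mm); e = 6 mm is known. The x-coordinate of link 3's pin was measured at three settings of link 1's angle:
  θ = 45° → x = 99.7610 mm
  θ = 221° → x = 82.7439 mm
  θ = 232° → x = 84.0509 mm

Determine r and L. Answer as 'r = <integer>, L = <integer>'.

constraint per measurement: (x − r cos θ)² + (r sin θ − e)² = L²
subtracting the θ₁ and θ₂ equations cancels the r² and L² terms:
r = (x₁² − x₂²) / (2[(x₁cos θ₁ + e sin θ₁) − (x₂cos θ₂ + e sin θ₂)]) = 11.0000 → r = 11
L² = (x₁ − r cos θ₁)² + (r sin θ₁ − e)² = 8464.0021 → L = 92.0000 → L = 92
check at θ₃=232°: x = 84.0509 (printed 84.0509) ✓

r = 11, L = 92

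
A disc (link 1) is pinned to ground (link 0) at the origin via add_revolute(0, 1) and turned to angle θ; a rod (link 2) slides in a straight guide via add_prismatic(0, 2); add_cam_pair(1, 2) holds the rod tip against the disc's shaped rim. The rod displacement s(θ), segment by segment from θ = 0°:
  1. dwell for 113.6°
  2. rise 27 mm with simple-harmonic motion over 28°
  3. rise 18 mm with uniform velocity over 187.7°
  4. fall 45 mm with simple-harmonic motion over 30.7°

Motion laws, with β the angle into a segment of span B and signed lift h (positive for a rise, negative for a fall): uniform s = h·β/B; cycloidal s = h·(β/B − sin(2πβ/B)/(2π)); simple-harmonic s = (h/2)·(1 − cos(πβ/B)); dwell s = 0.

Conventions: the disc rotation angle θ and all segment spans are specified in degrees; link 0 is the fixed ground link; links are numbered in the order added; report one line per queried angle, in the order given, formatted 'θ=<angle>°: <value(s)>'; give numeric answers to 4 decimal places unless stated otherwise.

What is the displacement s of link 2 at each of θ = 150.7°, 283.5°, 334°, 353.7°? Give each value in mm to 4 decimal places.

segment 1 (0° to 113.6°, dwell): s unchanged at 0.0000
segment 2 (113.6° to 141.6°, simple-harmonic, h = 27) is passed completely: s = 0.0000 + (27) = 27.0000
θ = 150.7° falls in segment 3 (141.6° to 329.3°, uniform, h = 18): β = 150.7 − 141.6 = 9.1°, B = 187.7°; Δs = 18·9.1/187.7 = 0.8727; s = 27.0000 + 0.8727 = 27.8727
θ = 283.5° falls in segment 3 (141.6° to 329.3°, uniform, h = 18): β = 283.5 − 141.6 = 141.9°, B = 187.7°; Δs = 18·141.9/187.7 = 13.6079; s = 27.0000 + 13.6079 = 40.6079
segment 3 (141.6° to 329.3°, uniform, h = 18) is passed completely: s = 27.0000 + (18) = 45.0000
θ = 334° falls in segment 4 (329.3° to 360°, simple-harmonic, h = -45): β = 334 − 329.3 = 4.7°, B = 30.7°; Δs = -45/2·(1 − cos(π·0.1531)) = -2.5526; s = 45.0000 − 2.5526 = 42.4474
θ = 353.7° falls in segment 4 (329.3° to 360°, simple-harmonic, h = -45): β = 353.7 − 329.3 = 24.4°, B = 30.7°; Δs = -45/2·(1 − cos(π·0.7948)) = -40.4839; s = 45.0000 − 40.4839 = 4.5161

θ=150.7°: 27.8727
θ=283.5°: 40.6079
θ=334°: 42.4474
θ=353.7°: 4.5161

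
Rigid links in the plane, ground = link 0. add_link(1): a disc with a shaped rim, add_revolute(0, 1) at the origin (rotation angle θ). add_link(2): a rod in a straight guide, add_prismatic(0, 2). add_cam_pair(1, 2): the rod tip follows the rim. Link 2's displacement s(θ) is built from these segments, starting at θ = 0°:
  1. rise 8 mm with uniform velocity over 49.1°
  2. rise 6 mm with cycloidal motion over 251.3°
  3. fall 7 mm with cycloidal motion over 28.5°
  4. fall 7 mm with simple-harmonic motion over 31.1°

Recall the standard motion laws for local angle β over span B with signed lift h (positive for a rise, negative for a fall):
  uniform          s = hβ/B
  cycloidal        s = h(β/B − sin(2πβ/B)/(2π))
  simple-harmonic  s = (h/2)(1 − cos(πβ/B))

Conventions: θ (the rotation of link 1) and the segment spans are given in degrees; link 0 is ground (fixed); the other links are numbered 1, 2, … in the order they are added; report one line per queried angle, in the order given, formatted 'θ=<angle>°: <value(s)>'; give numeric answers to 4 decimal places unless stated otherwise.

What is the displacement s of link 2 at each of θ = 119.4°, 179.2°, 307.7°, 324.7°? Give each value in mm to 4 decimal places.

segment 1 (0° to 49.1°, uniform, h = 8) is passed completely: s = 0.0000 + (8) = 8.0000
θ = 119.4° falls in segment 2 (49.1° to 300.4°, cycloidal, h = 6): β = 119.4 − 49.1 = 70.3°, B = 251.3°; Δs = 6·(0.2797 − sin(2π·0.2797)/(2π)) = 0.7402; s = 8.0000 + 0.7402 = 8.7402
θ = 179.2° falls in segment 2 (49.1° to 300.4°, cycloidal, h = 6): β = 179.2 − 49.1 = 130.1°, B = 251.3°; Δs = 6·(0.5177 − sin(2π·0.5177)/(2π)) = 3.2123; s = 8.0000 + 3.2123 = 11.2123
segment 2 (49.1° to 300.4°, cycloidal, h = 6) is passed completely: s = 8.0000 + (6) = 14.0000
θ = 307.7° falls in segment 3 (300.4° to 328.9°, cycloidal, h = -7): β = 307.7 − 300.4 = 7.3°, B = 28.5°; Δs = -7·(0.2561 − sin(2π·0.2561)/(2π)) = -0.6797; s = 14.0000 − 0.6797 = 13.3203
θ = 324.7° falls in segment 3 (300.4° to 328.9°, cycloidal, h = -7): β = 324.7 − 300.4 = 24.3°, B = 28.5°; Δs = -7·(0.8526 − sin(2π·0.8526)/(2π)) = -6.8588; s = 14.0000 − 6.8588 = 7.1412

θ=119.4°: 8.7402
θ=179.2°: 11.2123
θ=307.7°: 13.3203
θ=324.7°: 7.1412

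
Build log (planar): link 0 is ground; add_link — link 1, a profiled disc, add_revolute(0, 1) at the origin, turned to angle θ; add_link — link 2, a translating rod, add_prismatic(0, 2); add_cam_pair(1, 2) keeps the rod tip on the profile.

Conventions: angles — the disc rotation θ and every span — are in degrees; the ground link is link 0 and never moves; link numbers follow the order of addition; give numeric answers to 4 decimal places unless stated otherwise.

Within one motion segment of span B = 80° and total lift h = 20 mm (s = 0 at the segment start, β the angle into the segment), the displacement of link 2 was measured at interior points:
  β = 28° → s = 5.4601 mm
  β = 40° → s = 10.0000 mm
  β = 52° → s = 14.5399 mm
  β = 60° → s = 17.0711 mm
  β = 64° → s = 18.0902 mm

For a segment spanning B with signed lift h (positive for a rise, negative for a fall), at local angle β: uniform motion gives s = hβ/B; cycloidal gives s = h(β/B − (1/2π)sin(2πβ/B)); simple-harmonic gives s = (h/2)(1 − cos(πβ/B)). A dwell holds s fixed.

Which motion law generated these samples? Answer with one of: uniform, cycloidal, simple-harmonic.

candidates at β/B = r: uniform s = h·r (linear in β); cycloidal s = h·(r − sin(2πr)/(2π)); simple-harmonic s = (h/2)(1 − cos(πr))
β=28°: printed 5.4601 | uniform 7.0000, cycloidal 4.4248, simple-harmonic 5.4601
β=40°: printed 10.0000 | uniform 10.0000, cycloidal 10.0000, simple-harmonic 10.0000
β=52°: printed 14.5399 | uniform 13.0000, cycloidal 15.5752, simple-harmonic 14.5399
β=60°: printed 17.0711 | uniform 15.0000, cycloidal 18.1831, simple-harmonic 17.0711
β=64°: printed 18.0902 | uniform 16.0000, cycloidal 19.0273, simple-harmonic 18.0902
only one law matches every sample → simple-harmonic

simple-harmonic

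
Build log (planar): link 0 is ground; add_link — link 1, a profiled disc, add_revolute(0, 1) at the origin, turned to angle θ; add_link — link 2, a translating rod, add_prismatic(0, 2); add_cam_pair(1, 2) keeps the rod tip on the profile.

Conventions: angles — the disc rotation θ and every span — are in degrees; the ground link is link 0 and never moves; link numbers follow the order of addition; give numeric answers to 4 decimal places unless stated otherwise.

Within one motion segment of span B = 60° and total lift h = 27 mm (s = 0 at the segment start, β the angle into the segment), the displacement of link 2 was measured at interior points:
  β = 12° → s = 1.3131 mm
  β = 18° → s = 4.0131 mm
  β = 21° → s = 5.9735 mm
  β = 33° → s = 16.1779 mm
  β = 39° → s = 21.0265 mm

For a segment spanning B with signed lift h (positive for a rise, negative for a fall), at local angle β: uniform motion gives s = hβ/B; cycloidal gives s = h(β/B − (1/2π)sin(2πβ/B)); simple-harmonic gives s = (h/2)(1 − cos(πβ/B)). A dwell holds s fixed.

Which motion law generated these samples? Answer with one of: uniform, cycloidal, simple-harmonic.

candidates at β/B = r: uniform s = h·r (linear in β); cycloidal s = h·(r − sin(2πr)/(2π)); simple-harmonic s = (h/2)(1 − cos(πr))
β=12°: printed 1.3131 | uniform 5.4000, cycloidal 1.3131, simple-harmonic 2.5783
β=18°: printed 4.0131 | uniform 8.1000, cycloidal 4.0131, simple-harmonic 5.5649
β=21°: printed 5.9735 | uniform 9.4500, cycloidal 5.9735, simple-harmonic 7.3711
β=33°: printed 16.1779 | uniform 14.8500, cycloidal 16.1779, simple-harmonic 15.6119
β=39°: printed 21.0265 | uniform 17.5500, cycloidal 21.0265, simple-harmonic 19.6289
only one law matches every sample → cycloidal

cycloidal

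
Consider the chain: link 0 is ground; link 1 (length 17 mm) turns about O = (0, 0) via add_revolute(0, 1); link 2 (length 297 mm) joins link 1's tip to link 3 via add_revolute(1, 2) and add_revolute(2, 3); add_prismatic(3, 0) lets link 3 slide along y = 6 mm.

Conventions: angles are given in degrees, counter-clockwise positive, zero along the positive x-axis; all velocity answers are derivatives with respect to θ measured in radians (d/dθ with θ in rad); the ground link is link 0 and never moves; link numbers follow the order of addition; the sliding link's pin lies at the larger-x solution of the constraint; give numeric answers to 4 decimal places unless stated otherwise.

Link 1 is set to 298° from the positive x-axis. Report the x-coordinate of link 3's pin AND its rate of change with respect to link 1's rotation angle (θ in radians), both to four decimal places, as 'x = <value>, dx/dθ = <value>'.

geometry: r = 17 mm, L = 297 mm, e = 6 mm
crank pin P = (r cos θ, r sin θ) = (7.981017, -15.010109)
h = r sin θ − e = -15.010109 − 6 = -21.010109
x = r cos θ + √(L² − h²) = 7.981017 + 296.255929 = 304.236945
dx/dθ = −r sin θ − h·r cos θ/√(L² − h²) (θ in radians; h = -21.010109) = 15.576113

x = 304.2369, dx/dθ = 15.5761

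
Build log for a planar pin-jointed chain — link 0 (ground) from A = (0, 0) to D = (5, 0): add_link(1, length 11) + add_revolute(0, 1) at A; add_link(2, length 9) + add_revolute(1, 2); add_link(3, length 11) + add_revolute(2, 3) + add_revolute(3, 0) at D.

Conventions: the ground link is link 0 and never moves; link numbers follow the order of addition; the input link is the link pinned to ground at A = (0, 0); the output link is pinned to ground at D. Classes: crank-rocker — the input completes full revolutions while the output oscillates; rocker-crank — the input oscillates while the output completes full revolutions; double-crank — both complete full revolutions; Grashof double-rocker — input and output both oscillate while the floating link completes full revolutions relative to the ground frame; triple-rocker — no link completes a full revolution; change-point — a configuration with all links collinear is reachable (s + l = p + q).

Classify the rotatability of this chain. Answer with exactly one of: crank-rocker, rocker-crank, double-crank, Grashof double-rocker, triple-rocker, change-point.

lengths: ground=5, input=11, coupler=9, output=11
sorted: s=5 (shortest), l=11 (longest), p+q=20
s + l = 16 vs p + q = 20
s + l < p + q (Grashof) with shortest = ground link → double-crank

double-crank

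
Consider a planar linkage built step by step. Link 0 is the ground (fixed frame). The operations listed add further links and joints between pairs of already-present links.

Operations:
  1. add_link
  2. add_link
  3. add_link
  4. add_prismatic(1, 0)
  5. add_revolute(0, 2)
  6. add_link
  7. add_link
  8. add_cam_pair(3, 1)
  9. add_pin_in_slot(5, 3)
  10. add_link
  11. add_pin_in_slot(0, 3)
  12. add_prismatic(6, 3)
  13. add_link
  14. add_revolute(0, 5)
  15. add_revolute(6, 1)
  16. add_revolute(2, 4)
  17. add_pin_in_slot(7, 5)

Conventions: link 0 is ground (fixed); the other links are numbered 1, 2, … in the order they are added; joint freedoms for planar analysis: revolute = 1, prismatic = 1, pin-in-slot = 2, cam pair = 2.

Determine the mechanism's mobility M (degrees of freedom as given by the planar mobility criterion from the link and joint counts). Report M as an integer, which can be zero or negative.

link 0 = ground. State L|J1|J2 = 1|0|0
+link1  2|0|0
+link2  3|0|0
+link3  4|0|0
P(1,0) f=1→J1  4|1|0
R(0,2) f=1→J1  4|2|0
+link4  5|2|0
+link5  6|2|0
C(3,1) f=2→J2  6|2|1
PS(5,3) f=2→J2  6|2|2
+link6  7|2|2
PS(0,3) f=2→J2  7|2|3
P(6,3) f=1→J1  7|3|3
+link7  8|3|3
R(0,5) f=1→J1  8|4|3
R(6,1) f=1→J1  8|5|3
R(2,4) f=1→J1  8|6|3
PS(7,5) f=2→J2  8|6|4
M = 3(8−1)−2·6−4 = 21−12−4 = 5

M = 5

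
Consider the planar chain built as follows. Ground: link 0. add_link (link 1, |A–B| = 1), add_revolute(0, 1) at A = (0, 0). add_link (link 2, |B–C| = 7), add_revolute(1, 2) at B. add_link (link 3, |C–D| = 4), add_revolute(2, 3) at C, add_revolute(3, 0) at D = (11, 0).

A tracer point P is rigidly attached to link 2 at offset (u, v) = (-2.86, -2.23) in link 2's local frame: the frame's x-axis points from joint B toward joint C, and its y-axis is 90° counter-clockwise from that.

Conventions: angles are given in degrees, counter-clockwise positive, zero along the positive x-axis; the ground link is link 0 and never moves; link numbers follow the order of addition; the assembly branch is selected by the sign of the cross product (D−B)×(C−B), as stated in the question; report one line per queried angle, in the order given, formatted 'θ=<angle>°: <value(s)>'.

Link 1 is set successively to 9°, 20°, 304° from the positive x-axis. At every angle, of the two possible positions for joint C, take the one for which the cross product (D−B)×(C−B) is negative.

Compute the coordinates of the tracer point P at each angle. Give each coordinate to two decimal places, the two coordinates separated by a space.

A=(0,0), D=(11.00,0)
θ=9°: B = A + 1.00·(cos9°, sin9°) = (0.9877, 0.1564)
θ=9°: |BD| = 10.0135
θ=9°: circle(B,7.00) ∩ circle(D,4.00): a=6.6545, h=2.1719
θ=9°:   candidates: C₊=(7.6753,2.2241) cross=21.748; C₋=(7.6075,-2.1192) cross=-21.748
θ=9°:   branch - wants cross < 0 → take C=(7.6075,-2.1192) (cross=-21.748)
θ=9°: ex = (C−B)/|BC| = (0.9457,-0.3251); ey = (0.3251,0.9457)
θ=9°: P = B + -2.86·ex + -2.23·ey = (-2.4419,-1.0227)
θ=20°: B = A + 1.00·(cos20°, sin20°) = (0.9397, 0.3420)
θ=20°: |BD| = 10.0661
θ=20°: circle(B,7.00) ∩ circle(D,4.00): a=6.6722, h=2.1169
θ=20°:   candidates: C₊=(7.6800,2.2310) cross=21.309; C₋=(7.5361,-2.0004) cross=-21.309
θ=20°:   branch - wants cross < 0 → take C=(7.5361,-2.0004) (cross=-21.309)
θ=20°: ex = (C−B)/|BC| = (0.9423,-0.3346); ey = (0.3346,0.9423)
θ=20°: P = B + -2.86·ex + -2.23·ey = (-2.5017,-0.8024)
θ=304°: B = A + 1.00·(cos304°, sin304°) = (0.5592, -0.8290)
θ=304°: |BD| = 10.4737
θ=304°: circle(B,7.00) ∩ circle(D,4.00): a=6.8122, h=1.6105
θ=304°:   candidates: C₊=(7.2226,1.3156) cross=16.868; C₋=(7.4775,-1.8953) cross=-16.868
θ=304°:   branch - wants cross < 0 → take C=(7.4775,-1.8953) (cross=-16.868)
θ=304°: ex = (C−B)/|BC| = (0.9883,-0.1523); ey = (0.1523,0.9883)
θ=304°: P = B + -2.86·ex + -2.23·ey = (-2.6071,-2.5974)

θ=9°: -2.44 -1.02
θ=20°: -2.50 -0.80
θ=304°: -2.61 -2.60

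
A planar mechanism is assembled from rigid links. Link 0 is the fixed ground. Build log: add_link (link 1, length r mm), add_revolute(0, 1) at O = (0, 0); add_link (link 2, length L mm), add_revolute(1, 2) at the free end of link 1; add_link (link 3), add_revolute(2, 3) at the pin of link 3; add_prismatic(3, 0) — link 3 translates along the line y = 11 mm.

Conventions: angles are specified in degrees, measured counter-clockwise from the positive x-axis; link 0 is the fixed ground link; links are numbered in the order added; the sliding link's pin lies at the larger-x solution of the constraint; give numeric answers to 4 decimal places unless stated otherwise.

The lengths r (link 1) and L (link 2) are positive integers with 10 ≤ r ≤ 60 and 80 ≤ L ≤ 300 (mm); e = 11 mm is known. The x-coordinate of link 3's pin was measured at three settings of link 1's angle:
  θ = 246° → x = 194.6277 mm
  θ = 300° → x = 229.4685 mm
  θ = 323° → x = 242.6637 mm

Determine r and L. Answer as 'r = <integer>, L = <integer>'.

constraint per measurement: (x − r cos θ)² + (r sin θ − e)² = L²
subtracting the θ₁ and θ₂ equations cancels the r² and L² terms:
r = (x₁² − x₂²) / (2[(x₁cos θ₁ + e sin θ₁) − (x₂cos θ₂ + e sin θ₂)]) = 38.0000 → r = 38
L² = (x₁ − r cos θ₁)² + (r sin θ₁ − e)² = 46224.9941 → L = 215.0000 → L = 215
check at θ₃=323°: x = 242.6637 (printed 242.6637) ✓

r = 38, L = 215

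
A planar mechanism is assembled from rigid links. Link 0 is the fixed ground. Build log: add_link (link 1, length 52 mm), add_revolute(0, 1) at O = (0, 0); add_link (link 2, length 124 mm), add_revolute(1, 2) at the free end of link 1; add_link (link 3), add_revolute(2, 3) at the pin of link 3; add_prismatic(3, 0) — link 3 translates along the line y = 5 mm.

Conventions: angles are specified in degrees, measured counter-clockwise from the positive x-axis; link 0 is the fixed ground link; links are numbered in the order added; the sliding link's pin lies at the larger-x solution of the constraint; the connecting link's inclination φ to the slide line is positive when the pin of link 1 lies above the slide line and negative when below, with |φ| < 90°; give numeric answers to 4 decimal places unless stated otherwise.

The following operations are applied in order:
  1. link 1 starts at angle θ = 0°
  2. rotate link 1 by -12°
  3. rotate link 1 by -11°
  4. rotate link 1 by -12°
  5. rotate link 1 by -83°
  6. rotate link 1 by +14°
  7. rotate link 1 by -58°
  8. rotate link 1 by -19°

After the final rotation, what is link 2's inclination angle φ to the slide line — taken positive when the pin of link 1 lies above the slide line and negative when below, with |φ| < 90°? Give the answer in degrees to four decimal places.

geometry: r = 52 mm, L = 124 mm, e = 5 mm; θ starts at 0°
rotate link 1 by -12°: θ ← 0° -12° = -12°
rotate link 1 by -11°: θ ← -12° -11° = -23°
rotate link 1 by -12°: θ ← -23° -12° = -35°
rotate link 1 by -83°: θ ← -35° -83° = -118°
rotate link 1 by +14°: θ ← -118° +14° = -104°
rotate link 1 by -58°: θ ← -104° -58° = -162°
rotate link 1 by -19°: θ ← -162° -19° = -181°
h = r sin θ − e = 0.907525 − 5 = -4.092475
sin φ = h / L = -4.092475 / 124 = -0.03300383
φ = arcsin(-0.03300383) = -1.891324°

-1.8913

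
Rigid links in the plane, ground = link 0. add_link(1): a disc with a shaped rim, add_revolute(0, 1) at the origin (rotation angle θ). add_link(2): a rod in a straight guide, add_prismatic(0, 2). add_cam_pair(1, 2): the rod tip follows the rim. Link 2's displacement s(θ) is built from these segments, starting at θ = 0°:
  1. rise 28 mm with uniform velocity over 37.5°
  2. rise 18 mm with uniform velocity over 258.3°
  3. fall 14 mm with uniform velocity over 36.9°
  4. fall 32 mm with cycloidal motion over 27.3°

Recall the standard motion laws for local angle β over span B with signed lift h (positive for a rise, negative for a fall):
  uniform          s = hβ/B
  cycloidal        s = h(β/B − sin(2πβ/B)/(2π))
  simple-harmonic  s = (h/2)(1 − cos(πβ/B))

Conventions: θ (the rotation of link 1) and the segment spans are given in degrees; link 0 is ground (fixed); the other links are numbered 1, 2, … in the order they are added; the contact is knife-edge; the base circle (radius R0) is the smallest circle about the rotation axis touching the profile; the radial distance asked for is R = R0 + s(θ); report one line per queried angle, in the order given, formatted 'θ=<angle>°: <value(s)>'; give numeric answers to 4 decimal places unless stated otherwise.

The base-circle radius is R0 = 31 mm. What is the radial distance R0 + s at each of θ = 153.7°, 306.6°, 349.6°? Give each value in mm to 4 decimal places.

segment 1 (0° to 37.5°, uniform, h = 28) is passed completely: s = 0.0000 + (28) = 28.0000
θ = 153.7° falls in segment 2 (37.5° to 295.8°, uniform, h = 18): β = 153.7 − 37.5 = 116.2°, B = 258.3°; Δs = 18·116.2/258.3 = 8.0976; s = 28.0000 + 8.0976 = 36.0976
segment 2 (37.5° to 295.8°, uniform, h = 18) is passed completely: s = 28.0000 + (18) = 46.0000
θ = 306.6° falls in segment 3 (295.8° to 332.7°, uniform, h = -14): β = 306.6 − 295.8 = 10.8°, B = 36.9°; Δs = -14·10.8/36.9 = -4.0976; s = 46.0000 − 4.0976 = 41.9024
segment 3 (295.8° to 332.7°, uniform, h = -14) is passed completely: s = 46.0000 + (-14) = 32.0000
θ = 349.6° falls in segment 4 (332.7° to 360°, cycloidal, h = -32): β = 349.6 − 332.7 = 16.9°, B = 27.3°; Δs = -32·(0.6190 − sin(2π·0.6190)/(2π)) = -23.2736; s = 32.0000 − 23.2736 = 8.7264
θ=153.7°: R = R0 + s = 31 + 36.0976 = 67.0976
θ=306.6°: R = R0 + s = 31 + 41.9024 = 72.9024
θ=349.6°: R = R0 + s = 31 + 8.7264 = 39.7264

θ=153.7°: 67.0976
θ=306.6°: 72.9024
θ=349.6°: 39.7264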